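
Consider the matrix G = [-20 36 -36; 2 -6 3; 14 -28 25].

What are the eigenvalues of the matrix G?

-3, -2, 4

Compute the characteristic polynomial p(lambda) = det(lambda·I - G).
Expanding along the first row, p(lambda) = lambda^3 + lambda^2 - 14·lambda - 24.
Rational-root test: lambda = -2 gives p(-2) = 0.
Dividing by (lambda + 2) leaves lambda^2 - lambda - 12.
The quadratic factors as (lambda + 3)·(lambda - 4).
Eigenvalues: -3, -2, 4.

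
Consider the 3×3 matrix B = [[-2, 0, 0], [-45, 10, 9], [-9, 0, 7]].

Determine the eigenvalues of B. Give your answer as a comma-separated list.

-2, 7, 10

The characteristic polynomial is p(λ) = det(λI - B).
Cofactor expansion gives p(λ) = λ^3 - 15λ^2 + 36λ + 140.
Rational-root test: λ = -2 gives p(-2) = 0.
Factor out (λ + 2): p(λ) = (λ + 2)·(λ^2 - 17λ + 70).
The quadratic factors as (λ - 7)·(λ - 10).
Eigenvalues: -2, 7, 10.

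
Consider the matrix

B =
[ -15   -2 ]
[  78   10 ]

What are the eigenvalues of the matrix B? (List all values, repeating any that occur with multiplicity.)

-3, -2

det(B - λI) = (-15 - λ)(10 - λ) - (-2)·(78) = λ^2 + 5λ + 6.
This factors as (λ + 3)·(λ + 2) = 0.
Eigenvalues: -3, -2.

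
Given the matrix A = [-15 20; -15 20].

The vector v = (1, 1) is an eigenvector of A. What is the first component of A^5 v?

3125

First find the eigenvalue: Av = (5, 5) = 5·(1, 1), so λ = 5.
Then A^5 v = λ^5·v = 5^5·(1, 1) = 3125·(1, 1) = (3125, 3125).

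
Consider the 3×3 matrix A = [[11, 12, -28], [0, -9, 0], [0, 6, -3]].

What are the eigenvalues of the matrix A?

Set up det(μI - A) = 0.
Cofactor expansion gives p(μ) = μ^3 + μ^2 - 105μ - 297.
Rational-root test: μ = -3 gives p(-3) = 0.
Dividing by (μ + 3) leaves μ^2 - 2μ - 99.
The quadratic factors as (μ + 9)·(μ - 11).
Eigenvalues: -9, -3, 11.

-9, -3, 11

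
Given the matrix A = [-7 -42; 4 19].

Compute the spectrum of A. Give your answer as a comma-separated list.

det(A - tI) = (-7 - t)(19 - t) - (-42)·(4) = t^2 - 12t + 35.
This factors as (t - 5)·(t - 7) = 0.
Eigenvalues: 5, 7.

5, 7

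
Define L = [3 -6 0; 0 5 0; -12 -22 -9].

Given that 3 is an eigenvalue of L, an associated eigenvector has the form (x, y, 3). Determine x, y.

-3, 0

We need (L - 3I)v = 0.
L - 3I = [[0, -6, 0], [0, 2, 0], [-12, -22, -12]].
Row 1: (0)·x + (-6)·y + (0)·3 = 0
Row 2: (0)·x + (2)·y + (0)·3 = 0
Row 3: (-12)·x + (-22)·y + (-12)·3 = 0
Solving gives x = -3, y = 0.
Check: L·(-3, 0, 3) = (-9, 0, 9) = 3·(-3, 0, 3).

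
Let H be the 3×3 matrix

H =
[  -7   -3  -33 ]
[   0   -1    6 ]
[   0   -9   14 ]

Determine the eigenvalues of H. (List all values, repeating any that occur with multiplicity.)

Compute the characteristic polynomial p(s) = det(sI - H).
Cofactor expansion gives p(s) = s^3 - 6s^2 - 51s + 280.
Since p(5) = 0, s = 5 is a root.
Factor out (s - 5): p(s) = (s - 5)·(s^2 - s - 56).
The quadratic factors as (s + 7)·(s - 8).
Eigenvalues: -7, 5, 8.

-7, 5, 8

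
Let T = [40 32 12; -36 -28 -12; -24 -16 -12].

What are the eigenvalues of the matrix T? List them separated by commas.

-4, 0, 4

Compute the characteristic polynomial p(s) = det(sI - T).
Expanding along the first row, p(s) = s^3 - 16s.
Rational-root test: s = -4 gives p(-4) = 0.
Factor out (s + 4): p(s) = (s + 4)·(s^2 - 4s).
The quadratic factors as s·(s - 4).
Eigenvalues: -4, 0, 4.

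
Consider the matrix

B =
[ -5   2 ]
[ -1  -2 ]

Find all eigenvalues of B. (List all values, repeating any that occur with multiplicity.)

det(B - λI) = (-5 - λ)(-2 - λ) - (2)·(-1) = λ^2 + 7λ + 12.
This factors as (λ + 4)·(λ + 3) = 0.
Eigenvalues: -4, -3.

-4, -3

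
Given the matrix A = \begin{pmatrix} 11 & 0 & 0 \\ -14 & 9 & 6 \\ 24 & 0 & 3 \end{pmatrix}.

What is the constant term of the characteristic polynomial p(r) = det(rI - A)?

-297

p(0) = det(0·I − A) = det(−A) = (−1)^3·det(A).
det(A) = 297, so p(0) = -297.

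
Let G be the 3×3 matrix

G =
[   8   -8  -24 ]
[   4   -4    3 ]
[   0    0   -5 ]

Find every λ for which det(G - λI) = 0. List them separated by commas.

The characteristic polynomial is p(λ) = det(λI - G).
Expanding the 3×3 determinant: p(λ) = λ^3 + λ^2 - 20λ.
Try λ = 0: p(0) = 0, so 0 is a root.
Factor out λ: p(λ) = λ·(λ^2 + λ - 20).
The quadratic factors as (λ + 5)·(λ - 4).
Eigenvalues: -5, 0, 4.

-5, 0, 4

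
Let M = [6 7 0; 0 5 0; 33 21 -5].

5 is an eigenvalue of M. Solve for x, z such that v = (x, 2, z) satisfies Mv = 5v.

-14, -42

We need (M - 5I)v = 0.
M - 5I = [[1, 7, 0], [0, 0, 0], [33, 21, -10]].
Row 1: (1)·x + (7)·2 + (0)·z = 0
Row 2: (0)·x + (0)·2 + (0)·z = 0
Row 3: (33)·x + (21)·2 + (-10)·z = 0
Solving gives x = -14, z = -42.
Check: M·(-14, 2, -42) = (-70, 10, -210) = 5·(-14, 2, -42).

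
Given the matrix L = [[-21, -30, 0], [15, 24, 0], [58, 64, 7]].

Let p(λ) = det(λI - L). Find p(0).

p(0) = det(0·I − L) = det(−L) = (−1)^3·det(L).
det(L) = -378, so p(0) = 378.

378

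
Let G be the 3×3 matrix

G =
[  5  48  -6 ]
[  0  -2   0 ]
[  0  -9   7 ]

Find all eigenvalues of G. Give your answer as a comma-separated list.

-2, 5, 7

The characteristic polynomial is p(λ) = det(λI - G).
Expanding along the first row, p(λ) = λ^3 - 10λ^2 + 11λ + 70.
Rational-root test: λ = -2 gives p(-2) = 0.
Factor out (λ + 2): p(λ) = (λ + 2)·(λ^2 - 12λ + 35).
The quadratic factors as (λ - 5)·(λ - 7).
Eigenvalues: -2, 5, 7.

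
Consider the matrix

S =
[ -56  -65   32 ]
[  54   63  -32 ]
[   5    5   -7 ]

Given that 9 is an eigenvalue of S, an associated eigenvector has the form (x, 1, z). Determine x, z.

We need (S - 9I)v = 0.
S - 9I = [[-65, -65, 32], [54, 54, -32], [5, 5, -16]].
Row 1: (-65)·x + (-65)·1 + (32)·z = 0
Row 2: (54)·x + (54)·1 + (-32)·z = 0
Row 3: (5)·x + (5)·1 + (-16)·z = 0
Solving gives x = -1, z = 0.
Check: S·(-1, 1, 0) = (-9, 9, 0) = 9·(-1, 1, 0).

-1, 0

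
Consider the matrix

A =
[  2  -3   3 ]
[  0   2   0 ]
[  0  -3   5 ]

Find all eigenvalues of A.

2, 2, 5

Compute the characteristic polynomial p(λ) = det(λI - A).
Cofactor expansion gives p(λ) = λ^3 - 9λ^2 + 24λ - 20.
Rational-root test: λ = 5 gives p(5) = 0.
Dividing by (λ - 5) leaves λ^2 - 4λ + 4.
The quadratic factor is (λ - 2)^2.
Eigenvalues: 2, 2, 5.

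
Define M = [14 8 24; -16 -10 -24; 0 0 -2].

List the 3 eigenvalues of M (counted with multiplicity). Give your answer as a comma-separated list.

-2, -2, 6

Set up det(λI - M) = 0.
Expanding along the first row, p(λ) = λ^3 - 2λ^2 - 20λ - 24.
Since p(-2) = 0, λ = -2 is a root.
Factor out (λ + 2): p(λ) = (λ + 2)·(λ^2 - 4λ - 12).
The quadratic factors as (λ + 2)·(λ - 6).
Eigenvalues: -2, -2, 6.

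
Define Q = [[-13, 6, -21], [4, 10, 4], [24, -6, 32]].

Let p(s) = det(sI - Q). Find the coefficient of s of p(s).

p(s) = s^3 - 29s^2 + 278s - 880.
The coefficient of s is 278.

278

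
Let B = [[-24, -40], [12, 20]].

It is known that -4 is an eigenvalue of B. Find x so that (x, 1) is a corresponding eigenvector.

-2

We need (B + 4I)v = 0.
B + 4I = [[-20, -40], [12, 24]].
Row 1: (-20)·x + (-40)·1 = 0
Row 2: (12)·x + (24)·1 = 0
Solving gives x = -2.
Check: B·(-2, 1) = (8, -4) = -4·(-2, 1).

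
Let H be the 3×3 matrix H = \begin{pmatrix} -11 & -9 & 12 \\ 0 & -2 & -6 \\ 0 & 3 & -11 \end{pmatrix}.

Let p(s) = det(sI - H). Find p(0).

440

p(0) = det(0·I − H) = det(−H) = (−1)^3·det(H).
det(H) = -440, so p(0) = 440.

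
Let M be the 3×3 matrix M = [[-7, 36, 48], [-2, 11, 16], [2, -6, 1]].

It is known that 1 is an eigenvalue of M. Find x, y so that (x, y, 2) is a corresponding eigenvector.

-24, -8

We need (M - 1I)v = 0.
M - 1I = [[-8, 36, 48], [-2, 10, 16], [2, -6, 0]].
Row 1: (-8)·x + (36)·y + (48)·2 = 0
Row 2: (-2)·x + (10)·y + (16)·2 = 0
Row 3: (2)·x + (-6)·y + (0)·2 = 0
Solving gives x = -24, y = -8.
Check: M·(-24, -8, 2) = (-24, -8, 2) = 1·(-24, -8, 2).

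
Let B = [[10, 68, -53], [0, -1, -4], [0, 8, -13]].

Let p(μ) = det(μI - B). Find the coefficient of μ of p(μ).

p(μ) = μ^3 + 4μ^2 - 95μ - 450.
The coefficient of μ is -95.

-95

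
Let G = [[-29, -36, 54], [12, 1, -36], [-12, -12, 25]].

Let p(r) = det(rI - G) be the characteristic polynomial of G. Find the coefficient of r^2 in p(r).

The coefficient of r^2 of det(rI - G) is −trace(G).
trace(G) = (-29) + (1) + (25) = -3, so the coefficient is 3.

3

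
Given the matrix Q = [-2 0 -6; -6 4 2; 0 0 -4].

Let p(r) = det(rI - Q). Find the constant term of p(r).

-32

p(r) = r^3 + 2r^2 - 16r - 32.
The constant term is -32.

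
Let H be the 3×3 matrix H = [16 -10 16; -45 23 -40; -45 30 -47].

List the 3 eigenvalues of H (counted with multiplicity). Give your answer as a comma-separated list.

-7, -2, 1

Compute the characteristic polynomial p(s) = det(sI - H).
Expanding the 3×3 determinant: p(s) = s^3 + 8s^2 + 5s - 14.
Since p(-7) = 0, s = -7 is a root.
Factor out (s + 7): p(s) = (s + 7)·(s^2 + s - 2).
The quadratic factors as (s + 2)·(s - 1).
Eigenvalues: -7, -2, 1.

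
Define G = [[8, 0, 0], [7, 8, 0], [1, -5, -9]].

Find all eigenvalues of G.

G is lower triangular, so its eigenvalues are the diagonal entries.
Diagonal: 8, 8, -9.

-9, 8, 8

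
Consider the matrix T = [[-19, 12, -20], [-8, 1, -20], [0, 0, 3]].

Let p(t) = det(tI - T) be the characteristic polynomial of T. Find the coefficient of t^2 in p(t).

15

The coefficient of t^2 of det(tI - T) is −trace(T).
trace(T) = (-19) + (1) + (3) = -15, so the coefficient is 15.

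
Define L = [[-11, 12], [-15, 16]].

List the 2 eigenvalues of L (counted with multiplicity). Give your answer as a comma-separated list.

1, 4

det(L - lambda·I) = (-11 - lambda)(16 - lambda) - (12)·(-15) = lambda^2 - 5·lambda + 4.
This factors as (lambda - 1)·(lambda - 4) = 0.
Eigenvalues: 1, 4.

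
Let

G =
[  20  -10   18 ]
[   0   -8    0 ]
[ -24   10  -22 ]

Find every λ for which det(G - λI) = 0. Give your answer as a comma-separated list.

Compute the characteristic polynomial p(λ) = det(λI - G).
Cofactor expansion gives p(λ) = λ^3 + 10λ^2 + 8λ - 64.
Try λ = -8: p(-8) = 0, so -8 is a root.
Factor out (λ + 8): p(λ) = (λ + 8)·(λ^2 + 2λ - 8).
The quadratic factors as (λ + 4)·(λ - 2).
Eigenvalues: -8, -4, 2.

-8, -4, 2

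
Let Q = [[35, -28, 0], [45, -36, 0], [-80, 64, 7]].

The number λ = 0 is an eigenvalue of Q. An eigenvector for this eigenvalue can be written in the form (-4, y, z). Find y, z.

-5, 0

We need (Q)v = 0.
Q = [[35, -28, 0], [45, -36, 0], [-80, 64, 7]].
Row 1: (35)·-4 + (-28)·y + (0)·z = 0
Row 2: (45)·-4 + (-36)·y + (0)·z = 0
Row 3: (-80)·-4 + (64)·y + (7)·z = 0
Solving gives y = -5, z = 0.
Check: Q·(-4, -5, 0) = (0, 0, 0) = 0·(-4, -5, 0).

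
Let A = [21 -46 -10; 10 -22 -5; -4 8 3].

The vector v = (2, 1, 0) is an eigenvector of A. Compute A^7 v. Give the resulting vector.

First find the eigenvalue: Av = (-4, -2, 0) = -2·(2, 1, 0), so λ = -2.
Then A^7 v = λ^7·v = (-2)^7·(2, 1, 0) = -128·(2, 1, 0) = (-256, -128, 0).

(-256, -128, 0)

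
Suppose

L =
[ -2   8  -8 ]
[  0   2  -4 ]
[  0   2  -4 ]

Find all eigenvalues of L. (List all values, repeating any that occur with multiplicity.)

-2, -2, 0

Set up det(tI - L) = 0.
Expanding along the first row, p(t) = t^3 + 4t^2 + 4t.
Rational-root test: t = 0 gives p(0) = 0.
Factor out t: p(t) = t·(t^2 + 4t + 4).
The quadratic factor is (t + 2)^2.
Eigenvalues: -2, -2, 0.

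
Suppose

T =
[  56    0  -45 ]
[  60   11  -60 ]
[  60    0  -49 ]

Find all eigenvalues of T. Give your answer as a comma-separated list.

Compute the characteristic polynomial p(λ) = det(λI - T).
Cofactor expansion gives p(λ) = λ^3 - 18λ^2 + 33λ + 484.
Try λ = 11: p(11) = 0, so 11 is a root.
Factor out (λ - 11): p(λ) = (λ - 11)·(λ^2 - 7λ - 44).
The quadratic factors as (λ + 4)·(λ - 11).
Eigenvalues: -4, 11, 11.

-4, 11, 11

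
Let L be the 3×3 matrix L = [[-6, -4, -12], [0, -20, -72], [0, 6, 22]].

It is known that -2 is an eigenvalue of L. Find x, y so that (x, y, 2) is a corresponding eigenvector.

We need (L + 2I)v = 0.
L + 2I = [[-4, -4, -12], [0, -18, -72], [0, 6, 24]].
Row 1: (-4)·x + (-4)·y + (-12)·2 = 0
Row 2: (0)·x + (-18)·y + (-72)·2 = 0
Row 3: (0)·x + (6)·y + (24)·2 = 0
Solving gives x = 2, y = -8.
Check: L·(2, -8, 2) = (-4, 16, -4) = -2·(2, -8, 2).

2, -8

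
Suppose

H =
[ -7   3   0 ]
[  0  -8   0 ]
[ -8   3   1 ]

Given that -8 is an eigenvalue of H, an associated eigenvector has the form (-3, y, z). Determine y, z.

We need (H + 8I)v = 0.
H + 8I = [[1, 3, 0], [0, 0, 0], [-8, 3, 9]].
Row 1: (1)·-3 + (3)·y + (0)·z = 0
Row 2: (0)·-3 + (0)·y + (0)·z = 0
Row 3: (-8)·-3 + (3)·y + (9)·z = 0
Solving gives y = 1, z = -3.
Check: H·(-3, 1, -3) = (24, -8, 24) = -8·(-3, 1, -3).

1, -3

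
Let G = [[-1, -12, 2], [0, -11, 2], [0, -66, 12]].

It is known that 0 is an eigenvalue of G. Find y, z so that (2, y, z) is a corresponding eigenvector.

-2, -11

We need (G)v = 0.
G = [[-1, -12, 2], [0, -11, 2], [0, -66, 12]].
Row 1: (-1)·2 + (-12)·y + (2)·z = 0
Row 2: (0)·2 + (-11)·y + (2)·z = 0
Row 3: (0)·2 + (-66)·y + (12)·z = 0
Solving gives y = -2, z = -11.
Check: G·(2, -2, -11) = (0, 0, 0) = 0·(2, -2, -11).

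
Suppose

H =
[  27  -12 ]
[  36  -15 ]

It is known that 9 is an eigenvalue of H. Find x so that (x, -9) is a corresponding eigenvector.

We need (H - 9I)v = 0.
H - 9I = [[18, -12], [36, -24]].
Row 1: (18)·x + (-12)·-9 = 0
Row 2: (36)·x + (-24)·-9 = 0
Solving gives x = -6.
Check: H·(-6, -9) = (-54, -81) = 9·(-6, -9).

-6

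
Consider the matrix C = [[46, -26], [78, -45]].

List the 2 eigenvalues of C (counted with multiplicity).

-6, 7

det(C - lambda·I) = (46 - lambda)(-45 - lambda) - (-26)·(78) = lambda^2 - lambda - 42.
This factors as (lambda + 6)·(lambda - 7) = 0.
Eigenvalues: -6, 7.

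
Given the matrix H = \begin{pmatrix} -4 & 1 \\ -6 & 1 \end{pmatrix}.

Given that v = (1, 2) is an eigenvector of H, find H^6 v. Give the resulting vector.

First find the eigenvalue: Hv = (-2, -4) = -2·(1, 2), so λ = -2.
Then H^6 v = λ^6·v = (-2)^6·(1, 2) = 64·(1, 2) = (64, 128).

(64, 128)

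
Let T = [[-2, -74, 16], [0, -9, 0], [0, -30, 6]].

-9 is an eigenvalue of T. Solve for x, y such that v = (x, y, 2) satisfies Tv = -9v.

6, 1

We need (T + 9I)v = 0.
T + 9I = [[7, -74, 16], [0, 0, 0], [0, -30, 15]].
Row 1: (7)·x + (-74)·y + (16)·2 = 0
Row 2: (0)·x + (0)·y + (0)·2 = 0
Row 3: (0)·x + (-30)·y + (15)·2 = 0
Solving gives x = 6, y = 1.
Check: T·(6, 1, 2) = (-54, -9, -18) = -9·(6, 1, 2).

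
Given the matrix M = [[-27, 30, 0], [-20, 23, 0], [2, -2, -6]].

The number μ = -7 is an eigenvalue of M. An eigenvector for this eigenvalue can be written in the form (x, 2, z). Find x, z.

We need (M + 7I)v = 0.
M + 7I = [[-20, 30, 0], [-20, 30, 0], [2, -2, 1]].
Row 1: (-20)·x + (30)·2 + (0)·z = 0
Row 2: (-20)·x + (30)·2 + (0)·z = 0
Row 3: (2)·x + (-2)·2 + (1)·z = 0
Solving gives x = 3, z = -2.
Check: M·(3, 2, -2) = (-21, -14, 14) = -7·(3, 2, -2).

3, -2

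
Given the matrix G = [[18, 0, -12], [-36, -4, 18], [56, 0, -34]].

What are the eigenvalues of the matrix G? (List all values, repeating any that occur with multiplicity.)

-10, -6, -4

Compute the characteristic polynomial p(μ) = det(μI - G).
Expanding the 3×3 determinant: p(μ) = μ^3 + 20μ^2 + 124μ + 240.
Try μ = -10: p(-10) = 0, so -10 is a root.
Factor out (μ + 10): p(μ) = (μ + 10)·(μ^2 + 10μ + 24).
The quadratic factors as (μ + 6)·(μ + 4).
Eigenvalues: -10, -6, -4.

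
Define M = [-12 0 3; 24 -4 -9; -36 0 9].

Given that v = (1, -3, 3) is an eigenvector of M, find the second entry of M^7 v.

6561

First find the eigenvalue: Mv = (-3, 9, -9) = -3·(1, -3, 3), so λ = -3.
Then M^7 v = λ^7·v = (-3)^7·(1, -3, 3) = -2187·(1, -3, 3) = (-2187, 6561, -6561).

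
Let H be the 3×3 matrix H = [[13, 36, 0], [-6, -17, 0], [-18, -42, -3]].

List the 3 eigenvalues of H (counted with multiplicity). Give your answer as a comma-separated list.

-5, -3, 1

Compute the characteristic polynomial p(lambda) = det(lambda·I - H).
Cofactor expansion gives p(lambda) = lambda^3 + 7·lambda^2 + 7·lambda - 15.
Since p(1) = 0, lambda = 1 is a root.
Dividing by (lambda - 1) leaves lambda^2 + 8·lambda + 15.
The quadratic factors as (lambda + 5)·(lambda + 3).
Eigenvalues: -5, -3, 1.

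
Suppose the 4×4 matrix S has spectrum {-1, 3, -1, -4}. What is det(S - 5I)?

If S has eigenvalues -1, 3, -1, -4, then S - 5I has eigenvalues -6, -2, -6, -9.
det(S - 5I) = (-6) · (-2) · (-6) · (-9) = 648.

648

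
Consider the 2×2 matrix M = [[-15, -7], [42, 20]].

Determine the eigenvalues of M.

-1, 6

det(M - λI) = (-15 - λ)(20 - λ) - (-7)·(42) = λ^2 - 5λ - 6.
This factors as (λ + 1)·(λ - 6) = 0.
Eigenvalues: -1, 6.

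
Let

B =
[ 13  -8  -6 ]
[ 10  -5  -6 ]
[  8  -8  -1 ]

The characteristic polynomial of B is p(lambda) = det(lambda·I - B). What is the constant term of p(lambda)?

15

p(lambda) = lambda^3 - 7·lambda^2 + 7·lambda + 15.
The constant term is 15.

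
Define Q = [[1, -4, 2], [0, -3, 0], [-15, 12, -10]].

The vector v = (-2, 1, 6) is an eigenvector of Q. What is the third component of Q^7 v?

-13122

First find the eigenvalue: Qv = (6, -3, -18) = -3·(-2, 1, 6), so λ = -3.
Then Q^7 v = λ^7·v = (-3)^7·(-2, 1, 6) = -2187·(-2, 1, 6) = (4374, -2187, -13122).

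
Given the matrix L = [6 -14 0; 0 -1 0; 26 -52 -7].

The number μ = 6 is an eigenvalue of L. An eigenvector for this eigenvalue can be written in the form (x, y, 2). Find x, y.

1, 0

We need (L - 6I)v = 0.
L - 6I = [[0, -14, 0], [0, -7, 0], [26, -52, -13]].
Row 1: (0)·x + (-14)·y + (0)·2 = 0
Row 2: (0)·x + (-7)·y + (0)·2 = 0
Row 3: (26)·x + (-52)·y + (-13)·2 = 0
Solving gives x = 1, y = 0.
Check: L·(1, 0, 2) = (6, 0, 12) = 6·(1, 0, 2).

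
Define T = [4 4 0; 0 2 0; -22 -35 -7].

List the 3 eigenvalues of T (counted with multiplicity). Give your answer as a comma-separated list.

-7, 2, 4

Compute the characteristic polynomial p(lambda) = det(lambda·I - T).
Expanding the 3×3 determinant: p(lambda) = lambda^3 + lambda^2 - 34·lambda + 56.
Rational-root test: lambda = 2 gives p(2) = 0.
Dividing by (lambda - 2) leaves lambda^2 + 3·lambda - 28.
The quadratic factors as (lambda + 7)·(lambda - 4).
Eigenvalues: -7, 2, 4.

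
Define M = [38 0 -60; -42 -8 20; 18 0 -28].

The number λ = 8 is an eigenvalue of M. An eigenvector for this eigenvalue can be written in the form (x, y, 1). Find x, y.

2, -4

We need (M - 8I)v = 0.
M - 8I = [[30, 0, -60], [-42, -16, 20], [18, 0, -36]].
Row 1: (30)·x + (0)·y + (-60)·1 = 0
Row 2: (-42)·x + (-16)·y + (20)·1 = 0
Row 3: (18)·x + (0)·y + (-36)·1 = 0
Solving gives x = 2, y = -4.
Check: M·(2, -4, 1) = (16, -32, 8) = 8·(2, -4, 1).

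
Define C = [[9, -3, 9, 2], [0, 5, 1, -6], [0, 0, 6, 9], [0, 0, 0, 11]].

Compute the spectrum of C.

5, 6, 9, 11

C is upper triangular, so its eigenvalues are the diagonal entries.
Diagonal: 9, 5, 6, 11.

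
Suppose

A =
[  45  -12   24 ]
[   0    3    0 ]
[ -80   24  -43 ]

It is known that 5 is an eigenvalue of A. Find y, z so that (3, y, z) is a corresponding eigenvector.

0, -5

We need (A - 5I)v = 0.
A - 5I = [[40, -12, 24], [0, -2, 0], [-80, 24, -48]].
Row 1: (40)·3 + (-12)·y + (24)·z = 0
Row 2: (0)·3 + (-2)·y + (0)·z = 0
Row 3: (-80)·3 + (24)·y + (-48)·z = 0
Solving gives y = 0, z = -5.
Check: A·(3, 0, -5) = (15, 0, -25) = 5·(3, 0, -5).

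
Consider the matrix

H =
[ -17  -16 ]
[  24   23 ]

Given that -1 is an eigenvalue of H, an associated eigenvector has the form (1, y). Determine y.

-1

We need (H + 1I)v = 0.
H + 1I = [[-16, -16], [24, 24]].
Row 1: (-16)·1 + (-16)·y = 0
Row 2: (24)·1 + (24)·y = 0
Solving gives y = -1.
Check: H·(1, -1) = (-1, 1) = -1·(1, -1).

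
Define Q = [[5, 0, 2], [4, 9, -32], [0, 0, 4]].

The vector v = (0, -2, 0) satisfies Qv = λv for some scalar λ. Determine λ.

9

Compute Qv: Q·(0, -2, 0) = (0, -18, 0).
Since Qv = λv, compare component 2: -18 = λ·-2, so λ = 9.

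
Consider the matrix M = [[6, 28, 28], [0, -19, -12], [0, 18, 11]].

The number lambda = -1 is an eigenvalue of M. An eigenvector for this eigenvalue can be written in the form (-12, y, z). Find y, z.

We need (M + 1I)v = 0.
M + 1I = [[7, 28, 28], [0, -18, -12], [0, 18, 12]].
Row 1: (7)·-12 + (28)·y + (28)·z = 0
Row 2: (0)·-12 + (-18)·y + (-12)·z = 0
Row 3: (0)·-12 + (18)·y + (12)·z = 0
Solving gives y = -6, z = 9.
Check: M·(-12, -6, 9) = (12, 6, -9) = -1·(-12, -6, 9).

-6, 9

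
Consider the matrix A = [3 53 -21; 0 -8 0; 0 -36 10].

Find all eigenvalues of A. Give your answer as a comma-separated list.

The characteristic polynomial is p(r) = det(rI - A).
Expanding along the first row, p(r) = r^3 - 5r^2 - 74r + 240.
Since p(10) = 0, r = 10 is a root.
Factor out (r - 10): p(r) = (r - 10)·(r^2 + 5r - 24).
The quadratic factors as (r + 8)·(r - 3).
Eigenvalues: -8, 3, 10.

-8, 3, 10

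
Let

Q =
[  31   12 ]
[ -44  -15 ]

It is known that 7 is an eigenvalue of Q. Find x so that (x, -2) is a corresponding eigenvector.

We need (Q - 7I)v = 0.
Q - 7I = [[24, 12], [-44, -22]].
Row 1: (24)·x + (12)·-2 = 0
Row 2: (-44)·x + (-22)·-2 = 0
Solving gives x = 1.
Check: Q·(1, -2) = (7, -14) = 7·(1, -2).

1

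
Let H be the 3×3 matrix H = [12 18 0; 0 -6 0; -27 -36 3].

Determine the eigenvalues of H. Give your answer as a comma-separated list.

The characteristic polynomial is p(s) = det(sI - H).
Cofactor expansion gives p(s) = s^3 - 9s^2 - 54s + 216.
Since p(3) = 0, s = 3 is a root.
Dividing by (s - 3) leaves s^2 - 6s - 72.
The quadratic factors as (s + 6)·(s - 12).
Eigenvalues: -6, 3, 12.

-6, 3, 12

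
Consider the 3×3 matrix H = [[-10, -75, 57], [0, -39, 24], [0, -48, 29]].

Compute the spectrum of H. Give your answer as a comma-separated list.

-10, -7, -3

Compute the characteristic polynomial p(r) = det(rI - H).
Expanding along the first row, p(r) = r^3 + 20r^2 + 121r + 210.
Since p(-3) = 0, r = -3 is a root.
Factor out (r + 3): p(r) = (r + 3)·(r^2 + 17r + 70).
The quadratic factors as (r + 10)·(r + 7).
Eigenvalues: -10, -7, -3.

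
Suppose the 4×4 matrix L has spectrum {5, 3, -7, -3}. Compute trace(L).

-2

trace(L) is the sum of the eigenvalues: (5) + (3) + (-7) + (-3) = -2.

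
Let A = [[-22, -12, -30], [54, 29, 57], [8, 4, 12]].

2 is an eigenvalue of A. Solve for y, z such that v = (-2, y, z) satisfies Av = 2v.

We need (A - 2I)v = 0.
A - 2I = [[-24, -12, -30], [54, 27, 57], [8, 4, 10]].
Row 1: (-24)·-2 + (-12)·y + (-30)·z = 0
Row 2: (54)·-2 + (27)·y + (57)·z = 0
Row 3: (8)·-2 + (4)·y + (10)·z = 0
Solving gives y = 4, z = 0.
Check: A·(-2, 4, 0) = (-4, 8, 0) = 2·(-2, 4, 0).

4, 0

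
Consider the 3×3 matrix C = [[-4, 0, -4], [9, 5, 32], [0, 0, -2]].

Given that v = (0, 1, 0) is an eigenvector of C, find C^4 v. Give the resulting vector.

(0, 625, 0)

First find the eigenvalue: Cv = (0, 5, 0) = 5·(0, 1, 0), so λ = 5.
Then C^4 v = λ^4·v = 5^4·(0, 1, 0) = 625·(0, 1, 0) = (0, 625, 0).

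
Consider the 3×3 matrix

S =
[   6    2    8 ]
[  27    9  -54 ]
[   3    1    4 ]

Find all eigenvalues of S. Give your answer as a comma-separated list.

0, 9, 10

Set up det(rI - S) = 0.
Expanding the 3×3 determinant: p(r) = r^3 - 19r^2 + 90r.
Try r = 0: p(0) = 0, so 0 is a root.
Dividing by r leaves r^2 - 19r + 90.
The quadratic factors as (r - 9)·(r - 10).
Eigenvalues: 0, 9, 10.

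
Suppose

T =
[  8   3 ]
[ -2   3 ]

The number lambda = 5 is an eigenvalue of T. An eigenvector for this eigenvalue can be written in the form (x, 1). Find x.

-1

We need (T - 5I)v = 0.
T - 5I = [[3, 3], [-2, -2]].
Row 1: (3)·x + (3)·1 = 0
Row 2: (-2)·x + (-2)·1 = 0
Solving gives x = -1.
Check: T·(-1, 1) = (-5, 5) = 5·(-1, 1).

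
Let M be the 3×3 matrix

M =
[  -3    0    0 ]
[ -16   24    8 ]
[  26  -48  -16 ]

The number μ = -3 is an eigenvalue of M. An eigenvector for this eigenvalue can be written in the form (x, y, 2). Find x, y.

We need (M + 3I)v = 0.
M + 3I = [[0, 0, 0], [-16, 27, 8], [26, -48, -13]].
Row 1: (0)·x + (0)·y + (0)·2 = 0
Row 2: (-16)·x + (27)·y + (8)·2 = 0
Row 3: (26)·x + (-48)·y + (-13)·2 = 0
Solving gives x = 1, y = 0.
Check: M·(1, 0, 2) = (-3, 0, -6) = -3·(1, 0, 2).

1, 0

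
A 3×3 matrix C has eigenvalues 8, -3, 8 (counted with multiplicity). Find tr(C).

13

trace(C) is the sum of the eigenvalues: (8) + (-3) + (8) = 13.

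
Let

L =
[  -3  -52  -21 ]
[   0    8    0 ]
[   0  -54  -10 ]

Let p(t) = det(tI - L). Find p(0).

p(0) = det(0·I − L) = det(−L) = (−1)^3·det(L).
det(L) = 240, so p(0) = -240.

-240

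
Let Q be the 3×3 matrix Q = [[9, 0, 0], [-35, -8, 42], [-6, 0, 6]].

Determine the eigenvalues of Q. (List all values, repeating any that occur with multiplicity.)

Set up det(λI - Q) = 0.
Expanding along the first row, p(λ) = λ^3 - 7λ^2 - 66λ + 432.
Rational-root test: λ = 6 gives p(6) = 0.
Factor out (λ - 6): p(λ) = (λ - 6)·(λ^2 - λ - 72).
The quadratic factors as (λ + 8)·(λ - 9).
Eigenvalues: -8, 6, 9.

-8, 6, 9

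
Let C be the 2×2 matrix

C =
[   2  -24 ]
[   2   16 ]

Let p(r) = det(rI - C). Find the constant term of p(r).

80

p(r) = r^2 - 18r + 80.
The constant term is 80.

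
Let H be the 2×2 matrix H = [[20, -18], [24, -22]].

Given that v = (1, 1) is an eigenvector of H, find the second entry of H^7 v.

128

First find the eigenvalue: Hv = (2, 2) = 2·(1, 1), so λ = 2.
Then H^7 v = λ^7·v = 2^7·(1, 1) = 128·(1, 1) = (128, 128).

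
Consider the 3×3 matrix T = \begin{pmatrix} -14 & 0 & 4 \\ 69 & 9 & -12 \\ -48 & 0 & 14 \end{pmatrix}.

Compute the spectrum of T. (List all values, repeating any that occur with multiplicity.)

Set up det(rI - T) = 0.
Expanding along the first row, p(r) = r^3 - 9r^2 - 4r + 36.
Try r = -2: p(-2) = 0, so -2 is a root.
Factor out (r + 2): p(r) = (r + 2)·(r^2 - 11r + 18).
The quadratic factors as (r - 2)·(r - 9).
Eigenvalues: -2, 2, 9.

-2, 2, 9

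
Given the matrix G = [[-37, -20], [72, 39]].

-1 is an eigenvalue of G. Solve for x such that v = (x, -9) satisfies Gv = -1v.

5

We need (G + 1I)v = 0.
G + 1I = [[-36, -20], [72, 40]].
Row 1: (-36)·x + (-20)·-9 = 0
Row 2: (72)·x + (40)·-9 = 0
Solving gives x = 5.
Check: G·(5, -9) = (-5, 9) = -1·(5, -9).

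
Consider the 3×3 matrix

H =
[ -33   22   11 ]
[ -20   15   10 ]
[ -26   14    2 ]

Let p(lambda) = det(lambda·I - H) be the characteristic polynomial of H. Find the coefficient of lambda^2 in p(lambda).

The coefficient of lambda^2 of det(lambda·I - H) is −trace(H).
trace(H) = (-33) + (15) + (2) = -16, so the coefficient is 16.

16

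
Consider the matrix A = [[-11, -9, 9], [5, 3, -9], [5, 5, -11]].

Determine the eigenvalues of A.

-11, -6, -2

Compute the characteristic polynomial p(r) = det(rI - A).
Expanding along the first row, p(r) = r^3 + 19r^2 + 100r + 132.
Rational-root test: r = -2 gives p(-2) = 0.
Dividing by (r + 2) leaves r^2 + 17r + 66.
The quadratic factors as (r + 11)·(r + 6).
Eigenvalues: -11, -6, -2.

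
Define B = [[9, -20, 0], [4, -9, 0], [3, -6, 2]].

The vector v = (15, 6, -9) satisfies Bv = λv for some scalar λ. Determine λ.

Compute Bv: B·(15, 6, -9) = (15, 6, -9).
Since Bv = λv, compare component 1: 15 = λ·15, so λ = 1.

1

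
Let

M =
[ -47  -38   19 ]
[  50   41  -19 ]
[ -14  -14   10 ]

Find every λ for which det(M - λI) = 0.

-9, 3, 10

Set up det(λI - M) = 0.
Expanding along the first row, p(λ) = λ^3 - 4λ^2 - 87λ + 270.
Rational-root test: λ = -9 gives p(-9) = 0.
Factor out (λ + 9): p(λ) = (λ + 9)·(λ^2 - 13λ + 30).
The quadratic factors as (λ - 3)·(λ - 10).
Eigenvalues: -9, 3, 10.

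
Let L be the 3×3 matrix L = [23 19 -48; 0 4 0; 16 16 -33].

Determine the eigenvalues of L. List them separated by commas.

Set up det(sI - L) = 0.
Expanding the 3×3 determinant: p(s) = s^3 + 6s^2 - 31s - 36.
Rational-root test: s = -1 gives p(-1) = 0.
Factor out (s + 1): p(s) = (s + 1)·(s^2 + 5s - 36).
The quadratic factors as (s + 9)·(s - 4).
Eigenvalues: -9, -1, 4.

-9, -1, 4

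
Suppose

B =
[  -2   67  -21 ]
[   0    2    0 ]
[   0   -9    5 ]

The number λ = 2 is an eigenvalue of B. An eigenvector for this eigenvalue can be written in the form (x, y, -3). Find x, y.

We need (B - 2I)v = 0.
B - 2I = [[-4, 67, -21], [0, 0, 0], [0, -9, 3]].
Row 1: (-4)·x + (67)·y + (-21)·-3 = 0
Row 2: (0)·x + (0)·y + (0)·-3 = 0
Row 3: (0)·x + (-9)·y + (3)·-3 = 0
Solving gives x = -1, y = -1.
Check: B·(-1, -1, -3) = (-2, -2, -6) = 2·(-1, -1, -3).

-1, -1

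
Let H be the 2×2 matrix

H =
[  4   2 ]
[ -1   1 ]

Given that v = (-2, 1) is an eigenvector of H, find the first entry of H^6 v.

-1458

First find the eigenvalue: Hv = (-6, 3) = 3·(-2, 1), so λ = 3.
Then H^6 v = λ^6·v = 3^6·(-2, 1) = 729·(-2, 1) = (-1458, 729).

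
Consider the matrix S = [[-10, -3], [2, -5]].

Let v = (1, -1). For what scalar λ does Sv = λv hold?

Compute Sv: S·(1, -1) = (-7, 7).
Since Sv = λv, compare component 1: -7 = λ·1, so λ = -7.

-7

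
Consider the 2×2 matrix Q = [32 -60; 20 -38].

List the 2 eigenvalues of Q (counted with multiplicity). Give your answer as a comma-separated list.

-8, 2

det(Q - lambda·I) = (32 - lambda)(-38 - lambda) - (-60)·(20) = lambda^2 + 6·lambda - 16.
This factors as (lambda + 8)·(lambda - 2) = 0.
Eigenvalues: -8, 2.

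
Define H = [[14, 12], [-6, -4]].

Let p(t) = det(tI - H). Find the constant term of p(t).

16

p(t) = t^2 - 10t + 16.
The constant term is 16.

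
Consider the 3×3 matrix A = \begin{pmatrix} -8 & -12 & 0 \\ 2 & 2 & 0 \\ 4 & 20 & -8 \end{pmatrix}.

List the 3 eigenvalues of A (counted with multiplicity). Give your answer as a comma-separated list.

Compute the characteristic polynomial p(λ) = det(λI - A).
Expanding along the first row, p(λ) = λ^3 + 14λ^2 + 56λ + 64.
Rational-root test: λ = -2 gives p(-2) = 0.
Dividing by (λ + 2) leaves λ^2 + 12λ + 32.
The quadratic factors as (λ + 8)·(λ + 4).
Eigenvalues: -8, -4, -2.

-8, -4, -2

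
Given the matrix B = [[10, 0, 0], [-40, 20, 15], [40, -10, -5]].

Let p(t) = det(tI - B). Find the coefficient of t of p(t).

200

p(t) = t^3 - 25t^2 + 200t - 500.
The coefficient of t is 200.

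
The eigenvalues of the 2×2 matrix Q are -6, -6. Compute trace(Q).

trace(Q) is the sum of the eigenvalues: (-6) + (-6) = -12.

-12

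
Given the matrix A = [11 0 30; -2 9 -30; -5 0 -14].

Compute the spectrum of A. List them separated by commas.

Set up det(lambda·I - A) = 0.
Expanding the 3×3 determinant: p(lambda) = lambda^3 - 6·lambda^2 - 31·lambda + 36.
Since p(-4) = 0, lambda = -4 is a root.
Dividing by (lambda + 4) leaves lambda^2 - 10·lambda + 9.
The quadratic factors as (lambda - 1)·(lambda - 9).
Eigenvalues: -4, 1, 9.

-4, 1, 9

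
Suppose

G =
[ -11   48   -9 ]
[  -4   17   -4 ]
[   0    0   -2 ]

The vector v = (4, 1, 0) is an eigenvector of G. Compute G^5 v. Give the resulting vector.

(4, 1, 0)

First find the eigenvalue: Gv = (4, 1, 0) = 1·(4, 1, 0), so λ = 1.
Then G^5 v = λ^5·v = 1^5·(4, 1, 0) = 1·(4, 1, 0) = (4, 1, 0).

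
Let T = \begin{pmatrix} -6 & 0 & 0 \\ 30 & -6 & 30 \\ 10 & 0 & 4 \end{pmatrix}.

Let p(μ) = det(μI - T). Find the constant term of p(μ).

-144

p(μ) = μ^3 + 8μ^2 - 12μ - 144.
The constant term is -144.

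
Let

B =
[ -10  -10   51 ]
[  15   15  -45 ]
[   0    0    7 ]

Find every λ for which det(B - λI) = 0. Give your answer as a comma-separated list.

0, 5, 7

Compute the characteristic polynomial p(λ) = det(λI - B).
Cofactor expansion gives p(λ) = λ^3 - 12λ^2 + 35λ.
Try λ = 0: p(0) = 0, so 0 is a root.
Factor out λ: p(λ) = λ·(λ^2 - 12λ + 35).
The quadratic factors as (λ - 5)·(λ - 7).
Eigenvalues: 0, 5, 7.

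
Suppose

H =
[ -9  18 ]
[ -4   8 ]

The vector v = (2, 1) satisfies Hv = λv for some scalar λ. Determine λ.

Compute Hv: H·(2, 1) = (0, 0).
Since Hv = λv, compare component 1: 0 = λ·2, so λ = 0.

0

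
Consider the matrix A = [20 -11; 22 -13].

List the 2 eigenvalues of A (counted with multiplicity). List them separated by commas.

-2, 9

det(A - λI) = (20 - λ)(-13 - λ) - (-11)·(22) = λ^2 - 7λ - 18.
This factors as (λ + 2)·(λ - 9) = 0.
Eigenvalues: -2, 9.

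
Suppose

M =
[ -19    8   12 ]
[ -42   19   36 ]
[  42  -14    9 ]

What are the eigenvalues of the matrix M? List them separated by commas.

-5, 5, 9

Set up det(tI - M) = 0.
Expanding the 3×3 determinant: p(t) = t^3 - 9t^2 - 25t + 225.
Rational-root test: t = -5 gives p(-5) = 0.
Dividing by (t + 5) leaves t^2 - 14t + 45.
The quadratic factors as (t - 5)·(t - 9).
Eigenvalues: -5, 5, 9.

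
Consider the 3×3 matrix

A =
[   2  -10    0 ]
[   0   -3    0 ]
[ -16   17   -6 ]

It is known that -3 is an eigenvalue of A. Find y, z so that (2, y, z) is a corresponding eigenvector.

We need (A + 3I)v = 0.
A + 3I = [[5, -10, 0], [0, 0, 0], [-16, 17, -3]].
Row 1: (5)·2 + (-10)·y + (0)·z = 0
Row 2: (0)·2 + (0)·y + (0)·z = 0
Row 3: (-16)·2 + (17)·y + (-3)·z = 0
Solving gives y = 1, z = -5.
Check: A·(2, 1, -5) = (-6, -3, 15) = -3·(2, 1, -5).

1, -5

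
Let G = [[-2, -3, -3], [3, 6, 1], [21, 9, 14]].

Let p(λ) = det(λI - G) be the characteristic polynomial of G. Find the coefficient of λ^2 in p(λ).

The coefficient of λ^2 of det(λI - G) is −trace(G).
trace(G) = (-2) + (6) + (14) = 18, so the coefficient is -18.

-18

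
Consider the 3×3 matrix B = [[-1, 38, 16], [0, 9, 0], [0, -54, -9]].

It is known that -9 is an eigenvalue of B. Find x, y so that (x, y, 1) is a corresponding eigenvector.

We need (B + 9I)v = 0.
B + 9I = [[8, 38, 16], [0, 18, 0], [0, -54, 0]].
Row 1: (8)·x + (38)·y + (16)·1 = 0
Row 2: (0)·x + (18)·y + (0)·1 = 0
Row 3: (0)·x + (-54)·y + (0)·1 = 0
Solving gives x = -2, y = 0.
Check: B·(-2, 0, 1) = (18, 0, -9) = -9·(-2, 0, 1).

-2, 0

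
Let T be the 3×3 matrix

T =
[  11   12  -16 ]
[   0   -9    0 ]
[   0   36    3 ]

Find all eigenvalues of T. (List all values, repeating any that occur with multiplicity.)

-9, 3, 11

Compute the characteristic polynomial p(λ) = det(λI - T).
Expanding the 3×3 determinant: p(λ) = λ^3 - 5λ^2 - 93λ + 297.
Since p(3) = 0, λ = 3 is a root.
Dividing by (λ - 3) leaves λ^2 - 2λ - 99.
The quadratic factors as (λ + 9)·(λ - 11).
Eigenvalues: -9, 3, 11.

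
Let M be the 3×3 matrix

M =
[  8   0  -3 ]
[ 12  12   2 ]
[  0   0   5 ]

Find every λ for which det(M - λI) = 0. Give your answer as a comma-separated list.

Compute the characteristic polynomial p(t) = det(tI - M).
Cofactor expansion gives p(t) = t^3 - 25t^2 + 196t - 480.
Try t = 12: p(12) = 0, so 12 is a root.
Dividing by (t - 12) leaves t^2 - 13t + 40.
The quadratic factors as (t - 5)·(t - 8).
Eigenvalues: 5, 8, 12.

5, 8, 12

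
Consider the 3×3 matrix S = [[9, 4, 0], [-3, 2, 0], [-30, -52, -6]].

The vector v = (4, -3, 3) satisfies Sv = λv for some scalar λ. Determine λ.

6

Compute Sv: S·(4, -3, 3) = (24, -18, 18).
Since Sv = λv, compare component 1: 24 = λ·4, so λ = 6.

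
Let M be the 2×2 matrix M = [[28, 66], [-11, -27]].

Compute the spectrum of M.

-5, 6

det(M - lambda·I) = (28 - lambda)(-27 - lambda) - (66)·(-11) = lambda^2 - lambda - 30.
This factors as (lambda + 5)·(lambda - 6) = 0.
Eigenvalues: -5, 6.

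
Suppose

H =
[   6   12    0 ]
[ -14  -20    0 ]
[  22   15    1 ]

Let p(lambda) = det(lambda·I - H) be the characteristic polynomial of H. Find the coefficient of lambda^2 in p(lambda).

The coefficient of lambda^2 of det(lambda·I - H) is −trace(H).
trace(H) = (6) + (-20) + (1) = -13, so the coefficient is 13.

13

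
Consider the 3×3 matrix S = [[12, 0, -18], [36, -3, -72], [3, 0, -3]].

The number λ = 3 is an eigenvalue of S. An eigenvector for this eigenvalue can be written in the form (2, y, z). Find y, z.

0, 1

We need (S - 3I)v = 0.
S - 3I = [[9, 0, -18], [36, -6, -72], [3, 0, -6]].
Row 1: (9)·2 + (0)·y + (-18)·z = 0
Row 2: (36)·2 + (-6)·y + (-72)·z = 0
Row 3: (3)·2 + (0)·y + (-6)·z = 0
Solving gives y = 0, z = 1.
Check: S·(2, 0, 1) = (6, 0, 3) = 3·(2, 0, 1).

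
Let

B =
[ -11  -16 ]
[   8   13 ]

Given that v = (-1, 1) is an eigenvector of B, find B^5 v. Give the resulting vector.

First find the eigenvalue: Bv = (-5, 5) = 5·(-1, 1), so λ = 5.
Then B^5 v = λ^5·v = 5^5·(-1, 1) = 3125·(-1, 1) = (-3125, 3125).

(-3125, 3125)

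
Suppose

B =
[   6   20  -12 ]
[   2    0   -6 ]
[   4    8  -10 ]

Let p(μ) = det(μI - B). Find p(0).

p(0) = det(0·I − B) = det(−B) = (−1)^3·det(B).
det(B) = 16, so p(0) = -16.

-16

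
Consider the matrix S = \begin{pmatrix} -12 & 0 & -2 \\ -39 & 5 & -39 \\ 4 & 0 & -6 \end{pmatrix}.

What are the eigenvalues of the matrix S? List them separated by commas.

Compute the characteristic polynomial p(λ) = det(λI - S).
Expanding the 3×3 determinant: p(λ) = λ^3 + 13λ^2 - 10λ - 400.
Rational-root test: λ = -8 gives p(-8) = 0.
Dividing by (λ + 8) leaves λ^2 + 5λ - 50.
The quadratic factors as (λ + 10)·(λ - 5).
Eigenvalues: -10, -8, 5.

-10, -8, 5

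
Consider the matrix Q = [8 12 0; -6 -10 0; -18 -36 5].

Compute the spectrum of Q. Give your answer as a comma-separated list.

-4, 2, 5

The characteristic polynomial is p(t) = det(tI - Q).
Expanding along the first row, p(t) = t^3 - 3t^2 - 18t + 40.
Try t = 2: p(2) = 0, so 2 is a root.
Factor out (t - 2): p(t) = (t - 2)·(t^2 - t - 20).
The quadratic factors as (t + 4)·(t - 5).
Eigenvalues: -4, 2, 5.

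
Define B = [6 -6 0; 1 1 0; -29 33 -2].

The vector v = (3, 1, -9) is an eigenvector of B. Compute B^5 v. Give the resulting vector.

First find the eigenvalue: Bv = (12, 4, -36) = 4·(3, 1, -9), so λ = 4.
Then B^5 v = λ^5·v = 4^5·(3, 1, -9) = 1024·(3, 1, -9) = (3072, 1024, -9216).

(3072, 1024, -9216)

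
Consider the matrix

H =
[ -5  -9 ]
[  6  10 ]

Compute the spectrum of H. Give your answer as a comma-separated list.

1, 4

det(H - lambda·I) = (-5 - lambda)(10 - lambda) - (-9)·(6) = lambda^2 - 5·lambda + 4.
This factors as (lambda - 1)·(lambda - 4) = 0.
Eigenvalues: 1, 4.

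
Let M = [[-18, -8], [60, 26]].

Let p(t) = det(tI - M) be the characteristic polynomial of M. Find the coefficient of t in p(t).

The coefficient of t of det(tI - M) is −trace(M).
trace(M) = (-18) + (26) = 8, so the coefficient is -8.

-8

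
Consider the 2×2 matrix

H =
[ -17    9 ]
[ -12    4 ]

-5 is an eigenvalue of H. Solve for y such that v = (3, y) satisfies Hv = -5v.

We need (H + 5I)v = 0.
H + 5I = [[-12, 9], [-12, 9]].
Row 1: (-12)·3 + (9)·y = 0
Row 2: (-12)·3 + (9)·y = 0
Solving gives y = 4.
Check: H·(3, 4) = (-15, -20) = -5·(3, 4).

4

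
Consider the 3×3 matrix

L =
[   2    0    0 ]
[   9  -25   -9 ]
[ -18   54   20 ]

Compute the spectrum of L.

The characteristic polynomial is p(λ) = det(λI - L).
Expanding the 3×3 determinant: p(λ) = λ^3 + 3λ^2 - 24λ + 28.
Rational-root test: λ = 2 gives p(2) = 0.
Factor out (λ - 2): p(λ) = (λ - 2)·(λ^2 + 5λ - 14).
The quadratic factors as (λ + 7)·(λ - 2).
Eigenvalues: -7, 2, 2.

-7, 2, 2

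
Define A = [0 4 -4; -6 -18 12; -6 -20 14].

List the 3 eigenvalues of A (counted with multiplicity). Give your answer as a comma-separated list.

-6, 0, 2

Set up det(λI - A) = 0.
Expanding along the first row, p(λ) = λ^3 + 4λ^2 - 12λ.
Try λ = 0: p(0) = 0, so 0 is a root.
Factor out λ: p(λ) = λ·(λ^2 + 4λ - 12).
The quadratic factors as (λ + 6)·(λ - 2).
Eigenvalues: -6, 0, 2.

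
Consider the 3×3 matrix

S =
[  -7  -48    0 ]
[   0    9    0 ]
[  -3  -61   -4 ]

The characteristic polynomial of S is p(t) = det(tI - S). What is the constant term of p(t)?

p(t) = t^3 + 2t^2 - 71t - 252.
The constant term is -252.

-252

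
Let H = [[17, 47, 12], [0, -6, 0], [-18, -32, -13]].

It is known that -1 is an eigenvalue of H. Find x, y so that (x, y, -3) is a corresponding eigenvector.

2, 0

We need (H + 1I)v = 0.
H + 1I = [[18, 47, 12], [0, -5, 0], [-18, -32, -12]].
Row 1: (18)·x + (47)·y + (12)·-3 = 0
Row 2: (0)·x + (-5)·y + (0)·-3 = 0
Row 3: (-18)·x + (-32)·y + (-12)·-3 = 0
Solving gives x = 2, y = 0.
Check: H·(2, 0, -3) = (-2, 0, 3) = -1·(2, 0, -3).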